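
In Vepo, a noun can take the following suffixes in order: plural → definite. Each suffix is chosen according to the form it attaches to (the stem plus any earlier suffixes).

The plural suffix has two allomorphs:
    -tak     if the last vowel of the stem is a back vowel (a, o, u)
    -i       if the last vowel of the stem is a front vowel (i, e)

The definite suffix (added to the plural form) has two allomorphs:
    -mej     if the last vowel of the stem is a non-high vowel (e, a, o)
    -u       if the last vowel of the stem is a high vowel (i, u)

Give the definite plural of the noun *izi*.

iziiu

The last vowel of *izi* is /i/, which is a front vowel, so the plural suffix is -i, giving *izii*.
The plural form *izii*: last vowel = /i/, a high vowel → -u → *iziiu*.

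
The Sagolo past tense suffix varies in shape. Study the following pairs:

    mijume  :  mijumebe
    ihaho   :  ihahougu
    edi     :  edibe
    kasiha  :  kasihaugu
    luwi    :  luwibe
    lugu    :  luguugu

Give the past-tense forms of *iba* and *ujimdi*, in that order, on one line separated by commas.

The alternation tracks the last vowel of the stem — -be when the last vowel of the stem is a front vowel (*mijume*, *edi*, *luwi*); -ugu when the last vowel of the stem is a back vowel (*ihaho*, *kasiha*, *lugu*).
Since the last vowel of *iba* is /a/ (a back vowel), it takes -ugu, giving *ibaugu*.
*ujimdi* — last vowel /i/ (a front vowel) → -be → *ujimdibe*.

ibaugu, ujimdibe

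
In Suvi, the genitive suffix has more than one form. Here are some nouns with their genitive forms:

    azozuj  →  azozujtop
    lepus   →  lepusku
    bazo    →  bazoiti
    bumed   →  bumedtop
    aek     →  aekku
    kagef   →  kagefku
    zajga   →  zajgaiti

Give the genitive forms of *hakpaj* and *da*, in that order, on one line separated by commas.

hakpajtop, daiti

The pattern is voicing of the final sound: -ku when the stem ends in a voiceless consonant (*lepus*, *aek*, *kagef*); -top when the stem ends in a voiced consonant (*azozuj*, *bumed*); -iti when the stem ends in a vowel (*bazo*, *zajga*).
*hakpaj*: final sound = /j/, a voiced consonant → -top → *hakpajtop*.
*da*: final sound = /a/, a vowel → -iti → *daiti*.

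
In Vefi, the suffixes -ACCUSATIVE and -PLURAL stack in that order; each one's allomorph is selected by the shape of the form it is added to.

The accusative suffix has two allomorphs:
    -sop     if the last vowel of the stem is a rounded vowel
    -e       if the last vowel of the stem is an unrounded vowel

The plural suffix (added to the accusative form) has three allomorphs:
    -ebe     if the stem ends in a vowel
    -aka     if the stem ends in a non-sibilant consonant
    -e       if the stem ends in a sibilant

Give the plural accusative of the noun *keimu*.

The last vowel of *keimu* is /u/, which is a rounded vowel, so the accusative suffix is -sop, giving *keimusop*.
The final sound of the accusative form *keimusop* is /p/, which is a non-sibilant consonant, so the plural suffix is -aka, giving *keimusopaka*.

keimusopaka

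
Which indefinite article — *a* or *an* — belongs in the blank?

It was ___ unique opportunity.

The indefinite article is chosen by the initial *sound* of the following word, not its spelling.
*unique* begins with the sound /juː/ (u pronounced /juː/) — a consonant sound.
So the article is *a*: It was a unique opportunity.

a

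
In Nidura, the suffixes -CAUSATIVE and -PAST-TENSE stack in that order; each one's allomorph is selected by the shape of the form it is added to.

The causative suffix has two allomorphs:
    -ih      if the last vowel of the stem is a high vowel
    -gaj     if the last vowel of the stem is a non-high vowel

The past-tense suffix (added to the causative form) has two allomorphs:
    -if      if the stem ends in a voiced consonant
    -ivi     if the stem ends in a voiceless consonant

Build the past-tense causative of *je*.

jegajif

The last vowel of *je* is /e/, which is a non-high vowel, so the causative suffix is -gaj, giving *jegaj*.
The causative form *jegaj* — final consonant /j/ (voiced) → -if → *jegajif*.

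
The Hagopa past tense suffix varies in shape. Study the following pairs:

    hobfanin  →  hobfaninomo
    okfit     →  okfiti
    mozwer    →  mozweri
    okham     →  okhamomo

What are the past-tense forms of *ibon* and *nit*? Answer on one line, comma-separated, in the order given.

ibonomo, niti

The alternation tracks the final consonant of the stem — -omo when the stem ends in a nasal (*hobfanin*, *okham*); -i when the stem ends in a non-nasal consonant (*okfit*, *mozwer*).
*ibon* — final consonant /n/ (a nasal) → -omo → *ibonomo*.
*nit* — final consonant /t/ (non-nasal) → -i → *niti*.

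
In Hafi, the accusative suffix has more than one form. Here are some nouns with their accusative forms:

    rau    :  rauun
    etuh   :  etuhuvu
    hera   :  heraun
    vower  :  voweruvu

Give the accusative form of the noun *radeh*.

The pattern is consonant vs. vowel: -uvu when the stem ends in a consonant (*etuh*, *vower*); -un when the stem ends in a vowel (*rau*, *hera*).
*radeh* — final sound /h/ (a consonant) → -uvu → *radehuvu*.

radehuvu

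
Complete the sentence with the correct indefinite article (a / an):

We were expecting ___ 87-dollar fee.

an

The indefinite article is chosen by the initial *sound* of the following word, not its spelling.
The number *87* is spoken "eighty-…", beginning with /ˈeɪti/ — a vowel sound.
So the article is *an*: We were expecting an 87-dollar fee.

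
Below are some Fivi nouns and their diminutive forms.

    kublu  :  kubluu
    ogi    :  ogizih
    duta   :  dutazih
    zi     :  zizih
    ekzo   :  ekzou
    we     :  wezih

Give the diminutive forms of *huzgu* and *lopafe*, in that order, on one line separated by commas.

huzguu, lopafezih

Looking at the last vowel of each stem: -u when the last vowel of the stem is a rounded vowel (*kublu*, *ekzo*); -zih when the last vowel of the stem is an unrounded vowel (*ogi*, *duta*, *zi*, *we*).
The last vowel of *huzgu* is /u/, which is a rounded vowel, so the suffix is -u, giving *huzguu*.
*lopafe*: last vowel = /e/, an unrounded vowel → -zih → *lopafezih*.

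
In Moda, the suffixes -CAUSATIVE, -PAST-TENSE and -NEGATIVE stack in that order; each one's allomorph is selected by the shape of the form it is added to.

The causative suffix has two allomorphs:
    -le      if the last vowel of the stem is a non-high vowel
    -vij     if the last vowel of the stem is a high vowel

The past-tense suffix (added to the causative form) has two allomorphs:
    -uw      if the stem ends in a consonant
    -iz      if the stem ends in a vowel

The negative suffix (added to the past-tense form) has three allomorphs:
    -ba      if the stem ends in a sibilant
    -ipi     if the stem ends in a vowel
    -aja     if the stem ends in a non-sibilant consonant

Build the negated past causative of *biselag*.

*biselag* — last vowel /a/ (a non-high vowel) → -le → *biselagle*.
The causative form *biselagle*: final sound = /e/, a vowel → -iz → *biselagleiz*.
Since the final sound of the past-tense form *biselagleiz* is /z/ (a sibilant), it takes -ba, giving *biselagleizba*.

biselagleizba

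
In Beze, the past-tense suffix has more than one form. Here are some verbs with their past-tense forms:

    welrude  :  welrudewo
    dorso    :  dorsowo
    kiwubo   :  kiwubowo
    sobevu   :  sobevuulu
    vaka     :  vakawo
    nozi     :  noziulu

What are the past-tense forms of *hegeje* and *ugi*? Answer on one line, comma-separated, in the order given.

hegejewo, ugiulu

The alternation tracks the last vowel of the stem — -ulu when the last vowel of the stem is a high vowel (*sobevu*, *nozi*); -wo when the last vowel of the stem is a non-high vowel (*welrude*, *dorso*, *kiwubo*, *vaka*).
*hegeje* — last vowel /e/ (a non-high vowel) → -wo → *hegejewo*.
Since the last vowel of *ugi* is /i/ (a high vowel), it takes -ulu, giving *ugiulu*.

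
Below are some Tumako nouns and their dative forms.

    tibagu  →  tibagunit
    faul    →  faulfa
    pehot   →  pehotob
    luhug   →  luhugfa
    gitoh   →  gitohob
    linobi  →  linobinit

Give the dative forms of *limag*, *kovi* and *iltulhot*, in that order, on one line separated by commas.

limagfa, kovinit, iltulhotob

The suffix is conditioned by the final sound: -ob when the stem ends in a voiceless consonant (*pehot*, *gitoh*); -fa when the stem ends in a voiced consonant (*faul*, *luhug*); -nit when the stem ends in a vowel (*tibagu*, *linobi*).
The final sound of *limag* is /g/, which is a voiced consonant, so the suffix is -fa, giving *limagfa*.
The final sound of *kovi* is /i/, which is a vowel, so the suffix is -nit, giving *kovinit*.
*iltulhot* — final sound /t/ (a voiceless consonant) → -ob → *iltulhotob*.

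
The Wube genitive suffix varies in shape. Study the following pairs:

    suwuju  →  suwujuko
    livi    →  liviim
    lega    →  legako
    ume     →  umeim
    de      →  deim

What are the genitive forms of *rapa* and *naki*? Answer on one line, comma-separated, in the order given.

The suffix is conditioned by the last vowel: -im when the last vowel of the stem is a front vowel (*livi*, *ume*, *de*); -ko when the last vowel of the stem is a back vowel (*suwuju*, *lega*).
Since the last vowel of *rapa* is /a/ (a back vowel), it takes -ko, giving *rapako*.
The last vowel of *naki* is /i/, which is a front vowel, so the suffix is -im, giving *nakiim*.

rapako, nakiim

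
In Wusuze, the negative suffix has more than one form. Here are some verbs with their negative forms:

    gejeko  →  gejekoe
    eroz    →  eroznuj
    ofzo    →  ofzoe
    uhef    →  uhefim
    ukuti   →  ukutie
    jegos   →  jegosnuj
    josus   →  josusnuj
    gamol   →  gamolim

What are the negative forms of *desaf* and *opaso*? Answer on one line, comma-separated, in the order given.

The suffix is conditioned by the final sound: -nuj when the stem ends in a sibilant (*eroz*, *jegos*, *josus*); -im when the stem ends in a non-sibilant consonant (*uhef*, *gamol*); -e when the stem ends in a vowel (*gejeko*, *ofzo*, *ukuti*).
Since the final sound of *desaf* is /f/ (a non-sibilant consonant), it takes -im, giving *desafim*.
*opaso* — final sound /o/ (a vowel) → -e → *opasoe*.

desafim, opasoe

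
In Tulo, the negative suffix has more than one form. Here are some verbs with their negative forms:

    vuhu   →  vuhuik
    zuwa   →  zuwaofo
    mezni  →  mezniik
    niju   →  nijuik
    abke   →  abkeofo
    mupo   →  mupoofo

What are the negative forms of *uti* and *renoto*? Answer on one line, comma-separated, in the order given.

Looking at the last vowel of each stem: -ik when the last vowel of the stem is a high vowel (*vuhu*, *mezni*, *niju*); -ofo when the last vowel of the stem is a non-high vowel (*zuwa*, *abke*, *mupo*).
Since the last vowel of *uti* is /i/ (a high vowel), it takes -ik, giving *utiik*.
Since the last vowel of *renoto* is /o/ (a non-high vowel), it takes -ofo, giving *renotoofo*.

utiik, renotoofo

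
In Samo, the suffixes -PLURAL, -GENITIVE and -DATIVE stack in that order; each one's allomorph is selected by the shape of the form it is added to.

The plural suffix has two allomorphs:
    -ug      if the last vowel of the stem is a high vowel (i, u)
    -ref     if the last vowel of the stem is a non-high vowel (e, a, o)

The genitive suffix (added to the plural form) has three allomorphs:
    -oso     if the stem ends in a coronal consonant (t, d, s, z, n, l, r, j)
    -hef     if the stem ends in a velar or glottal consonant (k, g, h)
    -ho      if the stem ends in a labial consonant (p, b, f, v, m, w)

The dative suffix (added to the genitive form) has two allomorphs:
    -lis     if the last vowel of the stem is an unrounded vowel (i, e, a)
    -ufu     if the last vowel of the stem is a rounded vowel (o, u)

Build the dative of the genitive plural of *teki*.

*teki*: last vowel = /i/, a high vowel → -ug → *tekiug*.
The final consonant of the plural form *tekiug* is /g/, which is velar/glottal, so the genitive suffix is -hef, giving *tekiughef*.
Since the last vowel of the genitive form *tekiughef* is /e/ (an unrounded vowel), it takes -lis, giving *tekiugheflis*.

tekiugheflis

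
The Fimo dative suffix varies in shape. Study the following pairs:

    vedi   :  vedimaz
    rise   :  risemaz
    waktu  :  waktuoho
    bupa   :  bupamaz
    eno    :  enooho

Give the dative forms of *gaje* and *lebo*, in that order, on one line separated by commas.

Looking at the last vowel of each stem: -oho when the last vowel of the stem is a rounded vowel (*waktu*, *eno*); -maz when the last vowel of the stem is an unrounded vowel (*vedi*, *rise*, *bupa*).
Since the last vowel of *gaje* is /e/ (an unrounded vowel), it takes -maz, giving *gajemaz*.
*lebo*: last vowel = /o/, a rounded vowel → -oho → *lebooho*.

gajemaz, lebooho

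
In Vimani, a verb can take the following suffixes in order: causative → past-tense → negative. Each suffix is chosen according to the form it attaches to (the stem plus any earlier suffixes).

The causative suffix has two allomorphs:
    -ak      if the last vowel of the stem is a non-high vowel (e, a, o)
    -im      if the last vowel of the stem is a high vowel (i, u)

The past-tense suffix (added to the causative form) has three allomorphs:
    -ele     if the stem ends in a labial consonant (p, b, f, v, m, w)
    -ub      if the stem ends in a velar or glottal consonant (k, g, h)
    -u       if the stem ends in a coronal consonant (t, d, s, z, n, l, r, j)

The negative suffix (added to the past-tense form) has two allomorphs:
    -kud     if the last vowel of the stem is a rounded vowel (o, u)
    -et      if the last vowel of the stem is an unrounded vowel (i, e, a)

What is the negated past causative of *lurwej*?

lurwejakubkud

*lurwej* — last vowel /e/ (a non-high vowel) → -ak → *lurwejak*.
The final consonant of the causative form *lurwejak* is /k/, which is velar/glottal, so the past-tense suffix is -ub, giving *lurwejakub*.
The past-tense form *lurwejakub*: last vowel = /u/, a rounded vowel → -kud → *lurwejakubkud*.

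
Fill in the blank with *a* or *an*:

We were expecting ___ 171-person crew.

a

The indefinite article is chosen by the initial *sound* of the following word, not its spelling.
The number *171* is spoken "one hundred …", beginning with /wʌn/ — a consonant sound.
So the article is *a*: We were expecting a 171-person crew.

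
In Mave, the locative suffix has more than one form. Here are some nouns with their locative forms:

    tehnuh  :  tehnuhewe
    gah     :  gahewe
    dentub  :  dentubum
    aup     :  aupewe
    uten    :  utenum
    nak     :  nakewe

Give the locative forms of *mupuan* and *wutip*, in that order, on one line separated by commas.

The suffix is conditioned by the final consonant: -ewe when the stem ends in a voiceless consonant (*tehnuh*, *gah*, *aup*, *nak*); -um when the stem ends in a voiced consonant (*dentub*, *uten*).
The final consonant of *mupuan* is /n/, which is voiced, so the suffix is -um, giving *mupuanum*.
*wutip* — final consonant /p/ (voiceless) → -ewe → *wutipewe*.

mupuanum, wutipewe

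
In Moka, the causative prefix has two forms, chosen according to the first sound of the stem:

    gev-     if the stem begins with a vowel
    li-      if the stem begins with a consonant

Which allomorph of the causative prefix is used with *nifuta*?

Since the first sound of *nifuta* is /n/ (a consonant), it takes li-.

li-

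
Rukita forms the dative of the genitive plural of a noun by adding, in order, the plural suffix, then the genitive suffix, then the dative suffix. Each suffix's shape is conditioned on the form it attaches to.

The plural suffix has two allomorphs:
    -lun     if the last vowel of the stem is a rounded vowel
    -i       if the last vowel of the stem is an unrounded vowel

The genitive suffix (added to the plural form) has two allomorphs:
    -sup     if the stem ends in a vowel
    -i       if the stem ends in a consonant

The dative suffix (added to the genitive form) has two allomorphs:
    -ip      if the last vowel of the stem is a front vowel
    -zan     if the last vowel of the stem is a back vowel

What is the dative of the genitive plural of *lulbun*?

lulbunluniip

The last vowel of *lulbun* is /u/, which is a rounded vowel, so the plural suffix is -lun, giving *lulbunlun*.
Since the final sound of the plural form *lulbunlun* is /n/ (a consonant), it takes -i, giving *lulbunluni*.
The genitive form *lulbunluni* — last vowel /i/ (a front vowel) → -ip → *lulbunluniip*.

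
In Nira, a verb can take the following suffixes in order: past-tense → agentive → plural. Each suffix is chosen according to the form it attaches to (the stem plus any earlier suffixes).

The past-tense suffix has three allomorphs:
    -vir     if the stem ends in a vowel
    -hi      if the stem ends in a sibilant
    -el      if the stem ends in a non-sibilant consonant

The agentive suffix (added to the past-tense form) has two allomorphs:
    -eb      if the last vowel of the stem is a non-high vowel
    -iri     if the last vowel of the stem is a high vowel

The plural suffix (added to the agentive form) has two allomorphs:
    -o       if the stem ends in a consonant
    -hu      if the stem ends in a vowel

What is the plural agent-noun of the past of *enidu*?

eniduviririhu

*enidu* — final sound /u/ (a vowel) → -vir → *eniduvir*.
The past-tense form *eniduvir*: last vowel = /i/, a high vowel → -iri → *eniduviriri*.
The agentive form *eniduviriri*: final sound = /i/, a vowel → -hu → *eniduviririhu*.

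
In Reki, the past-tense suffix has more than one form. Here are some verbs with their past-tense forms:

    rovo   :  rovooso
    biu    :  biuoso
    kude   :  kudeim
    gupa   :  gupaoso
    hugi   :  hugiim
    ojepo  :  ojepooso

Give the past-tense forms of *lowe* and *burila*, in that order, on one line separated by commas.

loweim, burilaoso

The pattern is front/back vowel harmony: -im when the last vowel of the stem is a front vowel (*kude*, *hugi*); -oso when the last vowel of the stem is a back vowel (*rovo*, *biu*, *gupa*, *ojepo*).
*lowe*: last vowel = /e/, a front vowel → -im → *loweim*.
The last vowel of *burila* is /a/, which is a back vowel, so the suffix is -oso, giving *burilaoso*.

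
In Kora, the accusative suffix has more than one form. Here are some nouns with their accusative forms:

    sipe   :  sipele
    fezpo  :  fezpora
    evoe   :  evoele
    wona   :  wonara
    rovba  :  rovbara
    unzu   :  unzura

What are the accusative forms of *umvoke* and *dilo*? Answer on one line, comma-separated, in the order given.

umvokele, dilora

The suffix is conditioned by the last vowel: -le when the last vowel of the stem is a front vowel (*sipe*, *evoe*); -ra when the last vowel of the stem is a back vowel (*fezpo*, *wona*, *rovba*, *unzu*).
The last vowel of *umvoke* is /e/, which is a front vowel, so the suffix is -le, giving *umvokele*.
Since the last vowel of *dilo* is /o/ (a back vowel), it takes -ra, giving *dilora*.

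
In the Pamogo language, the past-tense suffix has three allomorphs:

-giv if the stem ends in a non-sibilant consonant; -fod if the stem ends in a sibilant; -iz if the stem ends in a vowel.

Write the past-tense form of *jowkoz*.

*jowkoz* — final sound /z/ (a sibilant) → -fod → *jowkozfod*.

jowkozfod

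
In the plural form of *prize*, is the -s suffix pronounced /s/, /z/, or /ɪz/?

/ɪz/

The stem *prize* ends in a sibilant (/s, z, ʃ, ʒ, tʃ, dʒ/).
The plural suffix surfaces as /ɪz/ after sibilants, /s/ after other voiceless consonants, and /z/ after other voiced sounds.
So the plural -s on *prize* is pronounced /ɪz/.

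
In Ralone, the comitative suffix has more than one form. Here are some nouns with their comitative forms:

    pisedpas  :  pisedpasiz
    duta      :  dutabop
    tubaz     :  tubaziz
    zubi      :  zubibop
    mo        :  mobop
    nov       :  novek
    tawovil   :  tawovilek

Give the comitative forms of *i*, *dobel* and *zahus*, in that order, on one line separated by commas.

The suffix is conditioned by the final sound: -iz when the stem ends in a sibilant (*pisedpas*, *tubaz*); -ek when the stem ends in a non-sibilant consonant (*nov*, *tawovil*); -bop when the stem ends in a vowel (*duta*, *zubi*, *mo*).
Since the final sound of *i* is /i/ (a vowel), it takes -bop, giving *ibop*.
*dobel*: final sound = /l/, a non-sibilant consonant → -ek → *dobelek*.
Since the final sound of *zahus* is /s/ (a sibilant), it takes -iz, giving *zahusiz*.

ibop, dobelek, zahusiz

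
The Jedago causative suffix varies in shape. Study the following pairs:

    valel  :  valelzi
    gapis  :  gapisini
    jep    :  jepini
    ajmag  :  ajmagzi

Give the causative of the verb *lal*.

The pattern is voicing of the final consonant: -ini when the stem ends in a voiceless consonant (*gapis*, *jep*); -zi when the stem ends in a voiced consonant (*valel*, *ajmag*).
*lal* — final consonant /l/ (voiced) → -zi → *lalzi*.

lalzi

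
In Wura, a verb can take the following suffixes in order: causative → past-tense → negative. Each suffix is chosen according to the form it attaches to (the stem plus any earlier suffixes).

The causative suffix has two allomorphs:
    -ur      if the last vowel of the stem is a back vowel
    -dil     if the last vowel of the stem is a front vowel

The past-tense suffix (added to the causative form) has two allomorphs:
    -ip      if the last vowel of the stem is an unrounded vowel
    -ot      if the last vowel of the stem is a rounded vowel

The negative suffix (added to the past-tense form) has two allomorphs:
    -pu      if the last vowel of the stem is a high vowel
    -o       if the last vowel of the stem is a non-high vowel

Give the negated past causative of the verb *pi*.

pidilippu

The last vowel of *pi* is /i/, which is a front vowel, so the causative suffix is -dil, giving *pidil*.
The last vowel of the causative form *pidil* is /i/, which is an unrounded vowel, so the past-tense suffix is -ip, giving *pidilip*.
The last vowel of the past-tense form *pidilip* is /i/, which is a high vowel, so the negative suffix is -pu, giving *pidilippu*.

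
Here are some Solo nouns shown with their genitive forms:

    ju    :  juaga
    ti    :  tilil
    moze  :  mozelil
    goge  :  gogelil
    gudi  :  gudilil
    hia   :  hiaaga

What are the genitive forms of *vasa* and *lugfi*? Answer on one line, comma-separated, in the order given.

vasaaga, lugfilil

The alternation tracks the last vowel of the stem — -lil when the last vowel of the stem is a front vowel (*ti*, *moze*, *goge*, *gudi*); -aga when the last vowel of the stem is a back vowel (*ju*, *hia*).
*vasa*: last vowel = /a/, a back vowel → -aga → *vasaaga*.
Since the last vowel of *lugfi* is /i/ (a front vowel), it takes -lil, giving *lugfilil*.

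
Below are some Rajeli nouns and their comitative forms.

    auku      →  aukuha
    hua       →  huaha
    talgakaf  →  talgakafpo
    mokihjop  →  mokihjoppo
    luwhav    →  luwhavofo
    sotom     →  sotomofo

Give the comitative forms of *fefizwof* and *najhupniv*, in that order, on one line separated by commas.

The suffix is conditioned by the final sound: -po when the stem ends in a voiceless consonant (*talgakaf*, *mokihjop*); -ofo when the stem ends in a voiced consonant (*luwhav*, *sotom*); -ha when the stem ends in a vowel (*auku*, *hua*).
Since the final sound of *fefizwof* is /f/ (a voiceless consonant), it takes -po, giving *fefizwofpo*.
The final sound of *najhupniv* is /v/, which is a voiced consonant, so the suffix is -ofo, giving *najhupnivofo*.

fefizwofpo, najhupnivofo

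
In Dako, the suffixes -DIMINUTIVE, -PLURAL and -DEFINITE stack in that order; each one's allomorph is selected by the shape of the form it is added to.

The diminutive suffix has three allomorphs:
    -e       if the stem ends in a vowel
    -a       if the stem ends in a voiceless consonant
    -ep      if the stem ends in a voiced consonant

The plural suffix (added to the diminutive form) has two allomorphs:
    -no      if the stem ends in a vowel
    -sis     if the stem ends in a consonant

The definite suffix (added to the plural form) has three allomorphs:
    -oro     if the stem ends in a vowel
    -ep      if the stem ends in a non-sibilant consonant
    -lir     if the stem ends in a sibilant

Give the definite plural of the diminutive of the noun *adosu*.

adosuenooro

*adosu*: final sound = /u/, a vowel → -e → *adosue*.
The diminutive form *adosue* — final sound /e/ (a vowel) → -no → *adosueno*.
The plural form *adosueno* — final sound /o/ (a vowel) → -oro → *adosuenooro*.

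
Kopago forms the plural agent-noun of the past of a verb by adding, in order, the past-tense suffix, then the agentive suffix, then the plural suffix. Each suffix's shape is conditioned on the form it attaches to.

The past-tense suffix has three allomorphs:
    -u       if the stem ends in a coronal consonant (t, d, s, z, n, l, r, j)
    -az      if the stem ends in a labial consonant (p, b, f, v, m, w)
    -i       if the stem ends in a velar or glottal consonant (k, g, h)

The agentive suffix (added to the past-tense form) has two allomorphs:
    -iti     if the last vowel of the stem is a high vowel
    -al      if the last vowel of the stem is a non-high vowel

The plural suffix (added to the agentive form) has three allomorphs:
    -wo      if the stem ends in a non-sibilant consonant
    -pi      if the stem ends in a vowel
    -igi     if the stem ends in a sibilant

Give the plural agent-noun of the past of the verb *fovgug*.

fovgugiitipi

Since the final consonant of *fovgug* is /g/ (velar/glottal), it takes -i, giving *fovgugi*.
Since the last vowel of the past-tense form *fovgugi* is /i/ (a high vowel), it takes -iti, giving *fovgugiiti*.
The agentive form *fovgugiiti* — final sound /i/ (a vowel) → -pi → *fovgugiitipi*.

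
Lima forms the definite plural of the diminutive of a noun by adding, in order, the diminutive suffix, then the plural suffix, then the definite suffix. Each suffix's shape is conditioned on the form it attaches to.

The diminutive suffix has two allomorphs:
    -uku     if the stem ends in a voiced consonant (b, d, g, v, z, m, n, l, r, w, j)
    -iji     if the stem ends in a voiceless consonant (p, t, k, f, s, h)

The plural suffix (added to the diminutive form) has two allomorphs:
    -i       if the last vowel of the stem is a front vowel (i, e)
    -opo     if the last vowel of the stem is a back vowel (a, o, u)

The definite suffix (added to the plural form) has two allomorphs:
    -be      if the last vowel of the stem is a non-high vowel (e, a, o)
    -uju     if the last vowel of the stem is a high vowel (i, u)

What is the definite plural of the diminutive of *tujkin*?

*tujkin*: final consonant = /n/, voiced → -uku → *tujkinuku*.
The diminutive form *tujkinuku*: last vowel = /u/, a back vowel → -opo → *tujkinukuopo*.
The last vowel of the plural form *tujkinukuopo* is /o/, which is a non-high vowel, so the definite suffix is -be, giving *tujkinukuopobe*.

tujkinukuopobe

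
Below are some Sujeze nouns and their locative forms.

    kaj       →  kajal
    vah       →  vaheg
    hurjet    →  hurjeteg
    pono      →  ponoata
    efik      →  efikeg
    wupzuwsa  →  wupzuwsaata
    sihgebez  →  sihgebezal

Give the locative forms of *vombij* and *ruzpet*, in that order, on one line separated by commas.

vombijal, ruzpeteg

The alternation tracks the final sound of the stem — -eg when the stem ends in a voiceless consonant (*vah*, *hurjet*, *efik*); -al when the stem ends in a voiced consonant (*kaj*, *sihgebez*); -ata when the stem ends in a vowel (*pono*, *wupzuwsa*).
The final sound of *vombij* is /j/, which is a voiced consonant, so the suffix is -al, giving *vombijal*.
*ruzpet* — final sound /t/ (a voiceless consonant) → -eg → *ruzpeteg*.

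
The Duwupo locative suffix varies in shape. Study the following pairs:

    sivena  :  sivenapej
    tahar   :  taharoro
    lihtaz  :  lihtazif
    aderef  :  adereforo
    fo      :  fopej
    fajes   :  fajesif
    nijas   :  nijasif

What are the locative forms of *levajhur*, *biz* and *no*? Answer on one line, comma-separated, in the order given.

levajhuroro, bizif, nopej

The alternation tracks the final sound of the stem — -if when the stem ends in a sibilant (*lihtaz*, *fajes*, *nijas*); -oro when the stem ends in a non-sibilant consonant (*tahar*, *aderef*); -pej when the stem ends in a vowel (*sivena*, *fo*).
The final sound of *levajhur* is /r/, which is a non-sibilant consonant, so the suffix is -oro, giving *levajhuroro*.
*biz* — final sound /z/ (a sibilant) → -if → *bizif*.
*no*: final sound = /o/, a vowel → -pej → *nopej*.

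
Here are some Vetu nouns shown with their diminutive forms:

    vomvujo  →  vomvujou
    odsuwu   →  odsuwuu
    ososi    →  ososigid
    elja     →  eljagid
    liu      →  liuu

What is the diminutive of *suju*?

sujuu

The suffix is conditioned by the last vowel: -u when the last vowel of the stem is a rounded vowel (*vomvujo*, *odsuwu*, *liu*); -gid when the last vowel of the stem is an unrounded vowel (*ososi*, *elja*).
*suju* — last vowel /u/ (a rounded vowel) → -u → *sujuu*.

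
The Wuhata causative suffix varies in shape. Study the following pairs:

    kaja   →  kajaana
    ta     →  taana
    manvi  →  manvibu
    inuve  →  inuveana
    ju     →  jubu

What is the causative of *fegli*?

The suffix is conditioned by the last vowel: -bu when the last vowel of the stem is a high vowel (*manvi*, *ju*); -ana when the last vowel of the stem is a non-high vowel (*kaja*, *ta*, *inuve*).
*fegli*: last vowel = /i/, a high vowel → -bu → *feglibu*.

feglibu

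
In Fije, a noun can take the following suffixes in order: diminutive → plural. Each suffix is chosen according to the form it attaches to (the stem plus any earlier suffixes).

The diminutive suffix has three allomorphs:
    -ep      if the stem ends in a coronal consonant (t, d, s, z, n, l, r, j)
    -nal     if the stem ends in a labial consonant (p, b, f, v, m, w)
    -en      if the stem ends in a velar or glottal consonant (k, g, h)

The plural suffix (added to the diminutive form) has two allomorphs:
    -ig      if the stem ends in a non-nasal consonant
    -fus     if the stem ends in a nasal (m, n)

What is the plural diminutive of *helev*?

*helev* — final consonant /v/ (labial) → -nal → *helevnal*.
The diminutive form *helevnal*: final consonant = /l/, non-nasal → -ig → *helevnalig*.

helevnalig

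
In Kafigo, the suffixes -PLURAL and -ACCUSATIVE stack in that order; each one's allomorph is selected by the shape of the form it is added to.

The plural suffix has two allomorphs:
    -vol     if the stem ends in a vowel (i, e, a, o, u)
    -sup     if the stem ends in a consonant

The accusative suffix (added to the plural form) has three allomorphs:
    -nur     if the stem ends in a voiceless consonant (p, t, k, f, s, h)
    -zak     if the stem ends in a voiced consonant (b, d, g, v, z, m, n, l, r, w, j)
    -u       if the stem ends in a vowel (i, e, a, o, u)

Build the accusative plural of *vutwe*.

Since the final sound of *vutwe* is /e/ (a vowel), it takes -vol, giving *vutwevol*.
The plural form *vutwevol*: final sound = /l/, a voiced consonant → -zak → *vutwevolzak*.

vutwevolzak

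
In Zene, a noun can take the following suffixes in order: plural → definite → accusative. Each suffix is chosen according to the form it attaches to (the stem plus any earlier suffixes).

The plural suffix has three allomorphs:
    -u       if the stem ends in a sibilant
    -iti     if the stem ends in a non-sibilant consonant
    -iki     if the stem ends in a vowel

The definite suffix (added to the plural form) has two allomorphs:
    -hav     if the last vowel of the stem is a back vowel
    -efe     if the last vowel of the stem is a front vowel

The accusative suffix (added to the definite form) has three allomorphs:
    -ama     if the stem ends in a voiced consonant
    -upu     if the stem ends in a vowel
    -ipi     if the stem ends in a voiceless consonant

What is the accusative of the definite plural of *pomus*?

Since the final sound of *pomus* is /s/ (a sibilant), it takes -u, giving *pomusu*.
The last vowel of the plural form *pomusu* is /u/, which is a back vowel, so the definite suffix is -hav, giving *pomusuhav*.
The definite form *pomusuhav* — final sound /v/ (a voiced consonant) → -ama → *pomusuhavama*.

pomusuhavama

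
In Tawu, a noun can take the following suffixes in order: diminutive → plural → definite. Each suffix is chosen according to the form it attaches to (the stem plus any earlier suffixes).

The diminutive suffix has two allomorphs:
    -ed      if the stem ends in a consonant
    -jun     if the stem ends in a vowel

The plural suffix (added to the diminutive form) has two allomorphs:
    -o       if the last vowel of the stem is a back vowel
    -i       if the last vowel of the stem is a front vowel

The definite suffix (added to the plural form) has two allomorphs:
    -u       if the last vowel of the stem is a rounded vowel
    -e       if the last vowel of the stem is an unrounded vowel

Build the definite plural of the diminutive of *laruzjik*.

laruzjikedie

Since the final sound of *laruzjik* is /k/ (a consonant), it takes -ed, giving *laruzjiked*.
The diminutive form *laruzjiked*: last vowel = /e/, a front vowel → -i → *laruzjikedi*.
Since the last vowel of the plural form *laruzjikedi* is /i/ (an unrounded vowel), it takes -e, giving *laruzjikedie*.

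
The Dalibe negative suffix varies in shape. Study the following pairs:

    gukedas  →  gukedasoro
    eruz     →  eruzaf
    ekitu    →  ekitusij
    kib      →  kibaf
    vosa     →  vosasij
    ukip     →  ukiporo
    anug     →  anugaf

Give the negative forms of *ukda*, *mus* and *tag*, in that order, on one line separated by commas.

ukdasij, musoro, tagaf

Looking at the final sound of each stem: -oro when the stem ends in a voiceless consonant (*gukedas*, *ukip*); -af when the stem ends in a voiced consonant (*eruz*, *kib*, *anug*); -sij when the stem ends in a vowel (*ekitu*, *vosa*).
*ukda*: final sound = /a/, a vowel → -sij → *ukdasij*.
*mus* — final sound /s/ (a voiceless consonant) → -oro → *musoro*.
*tag*: final sound = /g/, a voiced consonant → -af → *tagaf*.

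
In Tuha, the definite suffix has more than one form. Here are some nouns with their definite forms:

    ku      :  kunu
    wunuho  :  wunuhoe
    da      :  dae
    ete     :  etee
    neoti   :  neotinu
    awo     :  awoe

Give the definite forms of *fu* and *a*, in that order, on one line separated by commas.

funu, ae

The suffix is conditioned by the last vowel: -nu when the last vowel of the stem is a high vowel (*ku*, *neoti*); -e when the last vowel of the stem is a non-high vowel (*wunuho*, *da*, *ete*, *awo*).
The last vowel of *fu* is /u/, which is a high vowel, so the suffix is -nu, giving *funu*.
*a* — last vowel /a/ (a non-high vowel) → -e → *ae*.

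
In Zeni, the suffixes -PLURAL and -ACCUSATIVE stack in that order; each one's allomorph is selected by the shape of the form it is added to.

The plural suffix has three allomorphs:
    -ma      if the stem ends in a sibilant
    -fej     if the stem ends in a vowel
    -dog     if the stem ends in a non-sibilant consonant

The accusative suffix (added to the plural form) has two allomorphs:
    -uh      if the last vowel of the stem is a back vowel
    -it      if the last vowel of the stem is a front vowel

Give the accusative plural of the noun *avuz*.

avuzmauh

The final sound of *avuz* is /z/, which is a sibilant, so the plural suffix is -ma, giving *avuzma*.
The plural form *avuzma* — last vowel /a/ (a back vowel) → -uh → *avuzmauh*.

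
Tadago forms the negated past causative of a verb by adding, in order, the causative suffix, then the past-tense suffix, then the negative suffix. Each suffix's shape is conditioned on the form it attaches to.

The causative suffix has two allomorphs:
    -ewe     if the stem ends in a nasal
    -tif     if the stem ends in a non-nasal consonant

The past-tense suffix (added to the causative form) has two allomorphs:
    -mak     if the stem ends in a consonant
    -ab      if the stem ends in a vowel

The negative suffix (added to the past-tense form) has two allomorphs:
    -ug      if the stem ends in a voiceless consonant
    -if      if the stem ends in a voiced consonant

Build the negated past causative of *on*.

oneweabif

*on*: final consonant = /n/, a nasal → -ewe → *onewe*.
The causative form *onewe* — final sound /e/ (a vowel) → -ab → *oneweab*.
The past-tense form *oneweab* — final consonant /b/ (voiced) → -if → *oneweabif*.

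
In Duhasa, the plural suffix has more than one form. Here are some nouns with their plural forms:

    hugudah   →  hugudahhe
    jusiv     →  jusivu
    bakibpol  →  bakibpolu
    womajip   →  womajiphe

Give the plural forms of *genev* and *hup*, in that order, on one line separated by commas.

The suffix is conditioned by the final consonant: -he when the stem ends in a voiceless consonant (*hugudah*, *womajip*); -u when the stem ends in a voiced consonant (*jusiv*, *bakibpol*).
Since the final consonant of *genev* is /v/ (voiced), it takes -u, giving *genevu*.
*hup* — final consonant /p/ (voiceless) → -he → *huphe*.

genevu, huphe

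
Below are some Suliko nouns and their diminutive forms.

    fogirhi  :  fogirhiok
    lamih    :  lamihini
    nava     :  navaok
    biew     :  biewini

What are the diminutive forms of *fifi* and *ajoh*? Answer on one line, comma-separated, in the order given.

fifiok, ajohini

The suffix is conditioned by the final sound: -ini when the stem ends in a consonant (*lamih*, *biew*); -ok when the stem ends in a vowel (*fogirhi*, *nava*).
Since the final sound of *fifi* is /i/ (a vowel), it takes -ok, giving *fifiok*.
*ajoh*: final sound = /h/, a consonant → -ini → *ajohini*.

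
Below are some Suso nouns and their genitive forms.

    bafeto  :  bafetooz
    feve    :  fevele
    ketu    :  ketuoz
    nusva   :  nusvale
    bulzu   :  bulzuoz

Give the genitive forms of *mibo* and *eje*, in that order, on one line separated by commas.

mibooz, ejele

The suffix is conditioned by the last vowel: -oz when the last vowel of the stem is a rounded vowel (*bafeto*, *ketu*, *bulzu*); -le when the last vowel of the stem is an unrounded vowel (*feve*, *nusva*).
*mibo*: last vowel = /o/, a rounded vowel → -oz → *mibooz*.
*eje* — last vowel /e/ (an unrounded vowel) → -le → *ejele*.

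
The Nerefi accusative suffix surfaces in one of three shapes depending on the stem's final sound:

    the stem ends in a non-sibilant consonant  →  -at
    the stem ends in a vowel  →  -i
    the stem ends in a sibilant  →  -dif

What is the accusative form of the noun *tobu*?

Since the final sound of *tobu* is /u/ (a vowel), it takes -i, giving *tobui*.

tobui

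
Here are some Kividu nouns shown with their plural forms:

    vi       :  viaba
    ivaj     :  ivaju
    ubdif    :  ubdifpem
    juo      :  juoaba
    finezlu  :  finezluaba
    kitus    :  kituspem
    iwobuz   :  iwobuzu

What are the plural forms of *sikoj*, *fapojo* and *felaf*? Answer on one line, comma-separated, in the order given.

sikoju, fapojoaba, felafpem

Looking at the final sound of each stem: -pem when the stem ends in a voiceless consonant (*ubdif*, *kitus*); -u when the stem ends in a voiced consonant (*ivaj*, *iwobuz*); -aba when the stem ends in a vowel (*vi*, *juo*, *finezlu*).
The final sound of *sikoj* is /j/, which is a voiced consonant, so the suffix is -u, giving *sikoju*.
*fapojo*: final sound = /o/, a vowel → -aba → *fapojoaba*.
*felaf* — final sound /f/ (a voiceless consonant) → -pem → *felafpem*.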